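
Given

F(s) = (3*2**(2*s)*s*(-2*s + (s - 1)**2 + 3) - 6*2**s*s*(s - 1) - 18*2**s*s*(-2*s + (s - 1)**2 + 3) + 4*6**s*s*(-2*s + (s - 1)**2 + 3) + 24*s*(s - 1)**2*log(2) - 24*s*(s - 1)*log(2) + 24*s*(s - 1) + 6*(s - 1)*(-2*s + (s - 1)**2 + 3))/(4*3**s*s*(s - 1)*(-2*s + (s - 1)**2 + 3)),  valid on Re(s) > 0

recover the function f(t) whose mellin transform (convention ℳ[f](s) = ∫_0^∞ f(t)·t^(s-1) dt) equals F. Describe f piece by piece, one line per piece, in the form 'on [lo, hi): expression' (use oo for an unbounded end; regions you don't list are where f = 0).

undo the shared t-power: 3*t/2 on [0, 1/3); 2*log(3*t/2)/(3*t) on [1/3, 2/3); 3 on [2/3, 4/3); …
remove the common scale on t first: t on [0, 1/2); log(t)/t on [1/2, 1); 3 on [1, 2); …
split f at 1/3, 2/3, 4/3: ℳ[f](s) collects 4 kernel integrals
over [0, 1/3), the kernel integral of 3/2 enters the sum
on [1/3, 2/3) integrate f = 2*log(3*t/2)/(3*t**2) against the kernel
over [2/3, 4/3), the kernel integral of 3/t enters the sum
the [4/3, 2) slice contributes ∫ 2/t·t^(s-1) dt

on [0, 1/3): 3/2
on [1/3, 2/3): 2*log(3*t/2)/(3*t**2)
on [2/3, 4/3): 3/t
on [4/3, 2): 2/t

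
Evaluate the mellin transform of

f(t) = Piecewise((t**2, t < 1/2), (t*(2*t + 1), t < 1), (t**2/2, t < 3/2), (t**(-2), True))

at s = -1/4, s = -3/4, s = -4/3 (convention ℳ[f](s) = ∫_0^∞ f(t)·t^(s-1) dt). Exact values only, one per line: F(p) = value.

F(-1/4) = 2**(1/4)*(-2754 + 953*3**(3/4) + 3726*2**(3/4))/3402
F(-3/4) = 2**(3/4)*(-6534 + 1051*3**(1/4) + 7722*2**(1/4))/2970
F(-4/3) = 2**(1/3)*(-405*2**(2/3) + 437*3**(2/3) + 2430)/1080

invert the shared t-power to get t on [0, 1/2); 2*t + 1 on [1/2, 1); t/2 on [1, 3/2); …
decompose at 1/2, 1, 3/2; ℳ[f](s) sums the 4 pieces' integrals
piece [0, 1/2): integrate t**2 against the kernel
for t in [1/2, 1): the term is ∫ t*(2*t + 1)·t^(s-1)
segment [1, 3/2) carries t**2/2; integrate it
segment 3/2 to ∞ holds t**(-2); add its integral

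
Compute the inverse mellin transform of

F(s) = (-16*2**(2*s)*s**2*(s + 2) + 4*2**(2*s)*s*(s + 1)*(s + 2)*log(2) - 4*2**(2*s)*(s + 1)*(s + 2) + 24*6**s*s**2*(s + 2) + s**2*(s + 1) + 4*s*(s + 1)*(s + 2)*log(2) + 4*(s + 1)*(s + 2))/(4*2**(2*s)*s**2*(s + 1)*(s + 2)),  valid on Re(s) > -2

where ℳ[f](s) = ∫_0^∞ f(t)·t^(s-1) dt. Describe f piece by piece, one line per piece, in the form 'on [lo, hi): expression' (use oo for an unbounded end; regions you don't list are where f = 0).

undo the common scale on t: t**2 on [0, 1/2); log(t) on [1/2, 2); 2*t on [2, 3)
decompose at 1/4, 1; ℳ[f](s) sums the 3 pieces' integrals
over [0, 1/4), the kernel integral of 4*t**2 enters the sum
over [1/4, 1), the kernel integral of log(2*t) enters the sum
the [1, 3/2) slice contributes ∫ 4*t·t^(s-1) dt

on [0, 1/4): 4*t**2
on [1/4, 1): log(2*t)
on [1, 3/2): 4*t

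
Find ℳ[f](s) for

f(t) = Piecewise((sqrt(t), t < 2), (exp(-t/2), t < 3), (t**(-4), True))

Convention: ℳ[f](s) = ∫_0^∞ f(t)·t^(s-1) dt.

cuts at 2, 3: linearity sums the 3 kernel integrals
between 0 and 2 the integrand is sqrt(t)·t^(s-1)
piece [2, 3): integrate exp(-t/2) against the kernel
∫ t**(-4)·t^(s-1) over [3, ∞)

(2**s*(s - 4)*(2*s + 1)*uppergamma(s, 1) - 2**s*(s - 4)*(2*s + 1)*uppergamma(s, 3/2) + 2*2**(s + 1/2)*(s - 4) - 3**s*(2*s + 1)/81)/((s - 4)*(2*s + 1))
  -1/2 < Re(s) < 4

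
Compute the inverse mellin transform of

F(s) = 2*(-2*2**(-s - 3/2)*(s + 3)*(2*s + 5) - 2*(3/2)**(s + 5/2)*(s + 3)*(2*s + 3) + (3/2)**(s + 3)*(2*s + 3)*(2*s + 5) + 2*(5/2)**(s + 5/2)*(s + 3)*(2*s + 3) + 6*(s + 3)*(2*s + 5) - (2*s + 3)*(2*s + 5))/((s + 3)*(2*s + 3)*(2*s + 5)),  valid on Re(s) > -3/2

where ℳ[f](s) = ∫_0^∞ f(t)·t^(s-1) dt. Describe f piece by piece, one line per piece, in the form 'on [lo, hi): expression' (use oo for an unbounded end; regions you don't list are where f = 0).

integrate the 4 segments split at 1/2, 1, 3/2, then add the results
the [0, 1/2) slice contributes ∫ 4*t**(3/2)·t^(s-1) dt
between 1/2 and 1 the integrand is 6*t**(3/2)·t^(s-1)
piece [1, 3/2): integrate 2*t**3 against the kernel
segment 3/2 to 5/2 holds 2*t**(5/2); add its integral

on [0, 1/2): 4*t**(3/2)
on [1/2, 1): 6*t**(3/2)
on [1, 3/2): 2*t**3
on [3/2, 5/2): 2*t**(5/2)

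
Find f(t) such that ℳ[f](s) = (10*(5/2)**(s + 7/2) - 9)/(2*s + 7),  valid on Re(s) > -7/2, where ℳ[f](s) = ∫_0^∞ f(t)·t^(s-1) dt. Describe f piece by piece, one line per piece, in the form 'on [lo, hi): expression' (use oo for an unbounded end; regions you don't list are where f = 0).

breakpoints 1: one integral from each of the 2 segments
segment [0, 1) carries t**(7/2)/2; integrate it
between 1 and 5/2 the integrand is 5*t**(7/2)·t^(s-1)

on [0, 1): t**(7/2)/2
on [1, 5/2): 5*t**(7/2)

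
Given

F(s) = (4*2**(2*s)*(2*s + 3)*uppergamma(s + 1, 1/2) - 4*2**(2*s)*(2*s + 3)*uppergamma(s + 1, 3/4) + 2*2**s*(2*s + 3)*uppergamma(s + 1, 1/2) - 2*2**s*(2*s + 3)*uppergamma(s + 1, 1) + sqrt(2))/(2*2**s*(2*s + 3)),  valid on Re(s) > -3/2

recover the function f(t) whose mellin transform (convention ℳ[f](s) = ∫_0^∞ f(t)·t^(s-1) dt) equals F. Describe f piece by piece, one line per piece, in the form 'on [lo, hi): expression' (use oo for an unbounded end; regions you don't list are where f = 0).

reversing the shared t-power: sqrt(t) on [0, 1/2); exp(-t) on [1/2, 1); exp(-t/2) on [1, 3/2)
breakpoints 1/2, 1: one integral from each of the 3 segments
segment 0 to 1/2 holds t**(3/2); add its integral
∫ over [1/2, 1) of t*exp(-t)·t^(s-1) joins the sum
between 1 and 3/2 the integrand is t*exp(-t/2)·t^(s-1)

on [0, 1/2): t**(3/2)
on [1/2, 1): t*exp(-t)
on [1, 3/2): t*exp(-t/2)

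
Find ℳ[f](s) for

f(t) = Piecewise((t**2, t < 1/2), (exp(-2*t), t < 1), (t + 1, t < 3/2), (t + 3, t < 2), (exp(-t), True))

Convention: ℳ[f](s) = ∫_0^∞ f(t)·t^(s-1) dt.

(20*2**(2*s)*s*(s + 2) + 12*2**(2*s)*(s + 2) + 4*2**s*s*(s + 1)*(s + 2)*uppergamma(s, 2) - 8*2**s*s*(s + 2) - 4*2**s*(s + 2) - 8*3**s*s*(s + 2) - 8*3**s*(s + 2) + 4*s*(s + 1)*(s + 2)*uppergamma(s, 1) - 4*s*(s + 1)*(s + 2)*uppergamma(s, 2) + s*(s + 1))/(4*2**s*s*(s + 1)*(s + 2))
  Re(s) > -2

summing 5 kernel integrals split by 1/2, 1, 3/2, 2 yields ℳ[f](s)
on [0, 1/2) integrate f = t**2 against the kernel
over [1/2, 1), the kernel integral of exp(-2*t) enters the sum
∫ (t + 1)·t^(s-1) over [1, 3/2)
∫ over [3/2, 2) of (t + 3)·t^(s-1) joins the sum
∫ over [2, ∞) of exp(-t)·t^(s-1) joins the sum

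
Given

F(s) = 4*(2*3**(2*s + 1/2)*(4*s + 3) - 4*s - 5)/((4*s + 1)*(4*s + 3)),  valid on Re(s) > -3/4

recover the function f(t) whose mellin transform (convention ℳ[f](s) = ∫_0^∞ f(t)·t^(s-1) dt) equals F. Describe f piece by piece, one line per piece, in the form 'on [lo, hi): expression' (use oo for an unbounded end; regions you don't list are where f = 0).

on [0, 1): t**(3/4)
on [1, 9): 2*t**(1/4)

reversing the power substitution: t**(3/2) on [0, 1); 2*sqrt(t) on [1, 3)
decompose at 1; ℳ[f](s) sums the 2 pieces' integrals
for t in [0, 1): the term is ∫ t**(3/4)·t^(s-1)
segment [1, 9) carries 2*t**(1/4); integrate it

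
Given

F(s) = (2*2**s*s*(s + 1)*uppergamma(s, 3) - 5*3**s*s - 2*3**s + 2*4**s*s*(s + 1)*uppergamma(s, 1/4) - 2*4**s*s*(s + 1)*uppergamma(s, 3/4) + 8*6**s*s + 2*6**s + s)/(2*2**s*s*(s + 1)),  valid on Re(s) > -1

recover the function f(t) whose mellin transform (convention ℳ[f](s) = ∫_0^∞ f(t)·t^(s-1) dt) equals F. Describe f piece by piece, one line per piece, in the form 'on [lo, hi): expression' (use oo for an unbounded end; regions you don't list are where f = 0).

on [0, 1/2): t
on [1/2, 3/2): exp(-t/2)
on [3/2, 3): t + 1
on [3, oo): exp(-t)

split f at 1/2, 3/2, 3: ℳ[f](s) collects 4 kernel integrals
segment [0, 1/2) carries t; integrate it
piece [1/2, 3/2): integrate exp(-t/2) against the kernel
on [3/2, 3): add ∫ (t + 1)·t^(s-1) dt
∫ over [3, ∞) of exp(-t)·t^(s-1) joins the sum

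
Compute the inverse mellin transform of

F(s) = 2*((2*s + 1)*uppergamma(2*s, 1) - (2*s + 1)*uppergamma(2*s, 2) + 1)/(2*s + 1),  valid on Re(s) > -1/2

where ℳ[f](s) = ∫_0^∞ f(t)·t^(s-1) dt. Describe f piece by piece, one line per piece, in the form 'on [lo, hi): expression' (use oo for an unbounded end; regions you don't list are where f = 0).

on [0, 1): sqrt(t)
on [1, 4): exp(-sqrt(t))

undo the power substitution: t on [0, 1); exp(-t) on [1, 2)
breakpoints 1: one integral from each of the 2 segments
over [0, 1), the kernel integral of sqrt(t) enters the sum
on [1, 4): add ∫ exp(-sqrt(t))·t^(s-1) dt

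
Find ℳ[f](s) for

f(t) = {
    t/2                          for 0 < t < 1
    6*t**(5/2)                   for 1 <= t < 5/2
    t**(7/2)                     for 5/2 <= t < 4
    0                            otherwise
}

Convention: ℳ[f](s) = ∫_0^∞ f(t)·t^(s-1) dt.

split f at 1, 5/2: ℳ[f](s) collects 3 kernel integrals
∫ over [0, 1) of t/2·t^(s-1) joins the sum
[1, 5/2) adds the kernel integral of 6*t**(5/2)
between 5/2 and 4 the integrand is t**(7/2)·t^(s-1)

(4*4**(s + 7/2)*(s + 1)*(2*s + 5) + 24*(5/2)**(s + 5/2)*(s + 1)*(2*s + 7) - 4*(5/2)**(s + 7/2)*(s + 1)*(2*s + 5) - 24*(s + 1)*(2*s + 7) + (2*s + 5)*(2*s + 7))/(2*(s + 1)*(2*s + 5)*(2*s + 7))
  Re(s) > -1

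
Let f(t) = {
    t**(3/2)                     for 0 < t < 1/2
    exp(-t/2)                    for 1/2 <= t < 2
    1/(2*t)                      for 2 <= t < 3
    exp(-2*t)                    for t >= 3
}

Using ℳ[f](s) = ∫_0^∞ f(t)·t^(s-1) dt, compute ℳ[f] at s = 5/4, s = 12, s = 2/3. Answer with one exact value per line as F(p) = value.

along the cuts 1/2, 2, 3, ℳ[f](s) splits into 4 integrals
for t in [0, 1/2): the term is ∫ t**(3/2)·t^(s-1)
∫ over [1/2, 2) of exp(-t/2)·t^(s-1) joins the sum
the [2, 3) slice contributes ∫ 1/(2*t)·t^(s-1) dt
[3, ∞) adds the kernel integral of exp(-2*t)

F(5/4) = -43*2**(1/4)/22 - 2*2**(1/4)*uppergamma(5/4, 1) + 2**(3/4)*uppergamma(5/4, 6)/4 + 2*2**(1/4)*uppergamma(5/4, 1/4) + 2*3**(1/4)
F(12) = -444436938752*exp(-1) + sqrt(2)/221184 + 175099/22 + 61640757*exp(-6)/16 + 214975636319885*exp(-1/4)/1024
F(2/3) = -3**(2/3)/2 - 2**(2/3)*uppergamma(2/3, 1) + 2**(1/3)*uppergamma(2/3, 6)/2 + 3*2**(5/6)/52 + 3*2**(2/3)/4 + 2**(2/3)*uppergamma(2/3, 1/4)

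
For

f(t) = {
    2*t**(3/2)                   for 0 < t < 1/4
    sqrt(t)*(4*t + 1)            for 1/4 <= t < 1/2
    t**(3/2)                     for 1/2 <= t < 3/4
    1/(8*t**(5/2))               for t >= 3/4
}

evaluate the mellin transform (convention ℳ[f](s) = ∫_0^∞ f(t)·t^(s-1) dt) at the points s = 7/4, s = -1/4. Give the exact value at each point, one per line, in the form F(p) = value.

the shared t-power comes off first: 2*t on [0, 1/4); 4*t + 1 on [1/4, 1/2); t on [1/2, 3/4); …
undo the common scale on t: t on [0, 1/2); 2*t + 1 on [1/2, 1); t/2 on [1, 3/2); …
along the cuts 1/4, 1/2, 3/4, ℳ[f](s) splits into 4 integrals
over [0, 1/4), the kernel integral of 2*t**(3/2) enters the sum
over [1/4, 1/2), the kernel integral of sqrt(t)*(4*t + 1) enters the sum
∫ over [1/2, 3/4) of t**(3/2)·t^(s-1) joins the sum
∫ 1/(8*t**(5/2))·t^(s-1) over [3/4, ∞)

F(7/4) = sqrt(2)*(-70 + 424*2**(1/4) + 659*3**(1/4))/3744
F(-1/4) = sqrt(2)*(-6534 + 1051*3**(1/4) + 7722*2**(1/4))/2970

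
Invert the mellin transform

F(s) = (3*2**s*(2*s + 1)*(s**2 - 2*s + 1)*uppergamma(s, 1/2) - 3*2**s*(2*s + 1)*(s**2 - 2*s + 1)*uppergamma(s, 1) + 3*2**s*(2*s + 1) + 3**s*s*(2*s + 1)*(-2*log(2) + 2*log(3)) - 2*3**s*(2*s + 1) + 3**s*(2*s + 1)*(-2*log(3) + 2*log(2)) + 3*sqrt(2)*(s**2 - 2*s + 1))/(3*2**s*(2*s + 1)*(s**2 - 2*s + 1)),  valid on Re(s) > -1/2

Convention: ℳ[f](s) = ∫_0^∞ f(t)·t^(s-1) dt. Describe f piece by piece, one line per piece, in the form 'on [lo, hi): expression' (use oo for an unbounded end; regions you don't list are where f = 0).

cuts at 1/2, 1: linearity sums the 3 kernel integrals
piece [0, 1/2): integrate sqrt(t) against the kernel
segment 1/2 to 1 holds exp(-t); add its integral
on [1, 3/2) integrate f = log(t)/t against the kernel

on [0, 1/2): sqrt(t)
on [1/2, 1): exp(-t)
on [1, 3/2): log(t)/t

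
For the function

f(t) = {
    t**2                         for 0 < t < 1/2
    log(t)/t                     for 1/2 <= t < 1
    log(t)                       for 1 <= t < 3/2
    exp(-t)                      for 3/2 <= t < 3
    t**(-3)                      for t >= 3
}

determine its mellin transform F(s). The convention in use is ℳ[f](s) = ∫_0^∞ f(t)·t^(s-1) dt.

f breaks at 1/2, 1, 3/2, 3 into 5 integrals to sum
for t in [0, 1/2): the term is ∫ t**2·t^(s-1)
for t in [1/2, 1): the term is ∫ log(t)/t·t^(s-1)
the [1, 3/2) slice contributes ∫ log(t)·t^(s-1) dt
over [3/2, 3), the kernel integral of exp(-t) enters the sum
between 3 and ∞ the integrand is t**(-3)·t^(s-1)

(108*2**s*s**2*(s - 3)*(s + 2)*(s**2 - 2*s + 1)*uppergamma(s, 3/2) - 108*2**s*s**2*(s - 3)*(s + 2)*(s**2 - 2*s + 1)*uppergamma(s, 3) - 108*2**s*s**2*(s - 3)*(s + 2) + 108*2**s*(s - 3)*(s + 2)*(s**2 - 2*s + 1) - 108*3**s*s*(s - 3)*(s + 2)*(s**2 - 2*s + 1)*log(2) + 108*3**s*s*(s - 3)*(s + 2)*(s**2 - 2*s + 1)*log(3) - 108*3**s*(s - 3)*(s + 2)*(s**2 - 2*s + 1) - 4*6**s*s**2*(s + 2)*(s**2 - 2*s + 1) + 216*s**3*(s - 3)*(s + 2)*log(2) - 216*s**2*(s - 3)*(s + 2)*log(2) + 216*s**2*(s - 3)*(s + 2) + 27*s**2*(s - 3)*(s**2 - 2*s + 1))/(108*2**s*s**2*(s - 3)*(s + 2)*(s**2 - 2*s + 1))
  -2 < Re(s) < 3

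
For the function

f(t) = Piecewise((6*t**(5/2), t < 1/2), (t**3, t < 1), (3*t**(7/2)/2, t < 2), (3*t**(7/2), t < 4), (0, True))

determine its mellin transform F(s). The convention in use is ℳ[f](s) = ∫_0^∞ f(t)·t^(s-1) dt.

decompose at 1/2, 1, 2; ℳ[f](s) sums the 4 pieces' integrals
over [0, 1/2), the kernel integral of 6*t**(5/2) enters the sum
segment [1/2, 1) carries t**3; integrate it
piece [1, 2): integrate 3*t**(7/2)/2 against the kernel
over [2, 4), the kernel integral of 3*t**(7/2) enters the sum

(6144*2**(2*s)*(s + 3)*(2*s + 5) + 12*2**(1/2 - s)*(s + 3)*(2*s + 7) - 192*2**(s + 1/2)*(s + 3)*(2*s + 5) - 24*(s + 3)*(2*s + 5) + 8*(2*s + 5)*(2*s + 7) - (2*s + 5)*(2*s + 7)/2**s)/(8*(s + 3)*(2*s + 5)*(2*s + 7))
  Re(s) > -5/2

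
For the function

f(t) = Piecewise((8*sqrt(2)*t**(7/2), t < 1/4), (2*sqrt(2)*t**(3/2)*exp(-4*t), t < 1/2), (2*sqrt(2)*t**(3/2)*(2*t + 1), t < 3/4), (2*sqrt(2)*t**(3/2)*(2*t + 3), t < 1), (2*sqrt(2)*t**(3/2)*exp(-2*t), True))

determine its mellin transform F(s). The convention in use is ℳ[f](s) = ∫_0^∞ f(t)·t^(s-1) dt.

peel off the common scale on t: t**(7/2) on [0, 1/2); t**(3/2)*exp(-2*t) on [1/2, 1); t**(3/2)*(t + 1) on [1, 3/2); …
the shared t-power comes off first: t**(5/2) on [0, 1/2); sqrt(t)*exp(-2*t) on [1/2, 1); sqrt(t)*(t + 1) on [1, 3/2); …
invert the shared t-power to get t**2 on [0, 1/2); exp(-2*t) on [1/2, 1); t + 1 on [1, 3/2); …
integrate the 5 segments split at 1/4, 1/2, 3/4, 1, then add the results
piece [0, 1/4): integrate 8*sqrt(2)*t**(7/2) against the kernel
∫ over [1/4, 1/2) of 2*sqrt(2)*t**(3/2)*exp(-4*t)·t^(s-1) joins the sum
between 1/2 and 3/4 the integrand is 2*sqrt(2)*t**(3/2)*(2*t + 1)·t^(s-1)
segment [3/4, 1) carries 2*sqrt(2)*t**(3/2)*(2*t + 3); integrate it
for t in [1, ∞): the term is ∫ 2*sqrt(2)*t**(3/2)*exp(-2*t)·t^(s-1)

2**(-2*s - 5/2)*(2**(s + 5/2)*(2*s + 3)*(2*s + 5)*(2*s + 7)*uppergamma(s + 3/2, 2) + 2**(s + 9/2)*(-2*s - 7) - 2**(s + 9/2)*(2*s + 3)*(2*s + 7) + 5*2**(2*s + 5)*(2*s + 3)*(2*s + 7) + 2**(2*s + 6)*(6*s + 21) + 3**(s + 3/2)*(-32*s - 112) - 8*3**(s + 3/2)*(2*s + 3)*(2*s + 7) + 2*(2*s + 3)*(2*s + 5)*(2*s + 7)*uppergamma(s + 3/2, 1) - 2*(2*s + 3)*(2*s + 5)*(2*s + 7)*uppergamma(s + 3/2, 2) + (2*s + 3)*(2*s + 5))/((2*s + 3)*(2*s + 5)*(2*s + 7))
  Re(s) > -7/2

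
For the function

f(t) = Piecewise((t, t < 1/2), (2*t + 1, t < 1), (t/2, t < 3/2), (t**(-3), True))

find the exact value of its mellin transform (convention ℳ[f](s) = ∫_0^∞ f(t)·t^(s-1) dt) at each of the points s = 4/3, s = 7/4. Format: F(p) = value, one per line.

F(4/3) = 2**(2/3)*(-405 + 629*3**(1/3) + 1170*2**(1/3))/1680
F(7/4) = 2**(1/4)*(-2610 + 5299*3**(3/4) + 7740*2**(3/4))/13860

breakpoints 1/2, 1, 3/2: one integral from each of the 4 segments
piece [0, 1/2): integrate t against the kernel
the [1/2, 1) slice contributes ∫ (2*t + 1)·t^(s-1) dt
on [1, 3/2) integrate f = t/2 against the kernel
the [3/2, ∞) slice contributes ∫ t**(-3)·t^(s-1) dt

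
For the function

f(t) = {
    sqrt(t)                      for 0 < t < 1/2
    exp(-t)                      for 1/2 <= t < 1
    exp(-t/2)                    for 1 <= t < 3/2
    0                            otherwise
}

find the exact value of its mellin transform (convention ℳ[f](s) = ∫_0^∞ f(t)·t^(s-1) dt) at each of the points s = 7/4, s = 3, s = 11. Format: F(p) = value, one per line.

F(7/4) = -2*2**(3/4)*uppergamma(7/4, 3/4) - uppergamma(7/4, 1) + 2**(3/4)/18 + uppergamma(7/4, 1/2) + 2*2**(3/4)*uppergamma(7/4, 1/2)
F(3) = -65*exp(-3/4)/2 - 5*exp(-1) + sqrt(2)/56 + 117*exp(-1/2)/4
F(11) = -8055338729409*exp(-3/4)/512 - 9864101*exp(-1) + sqrt(2)/47104 + 12553134696189*exp(-1/2)/1024

cuts at 1/2, 1: linearity sums the 3 kernel integrals
piece [0, 1/2): integrate sqrt(t) against the kernel
on [1/2, 1) integrate f = exp(-t) against the kernel
the [1, 3/2) slice contributes ∫ exp(-t/2)·t^(s-1) dt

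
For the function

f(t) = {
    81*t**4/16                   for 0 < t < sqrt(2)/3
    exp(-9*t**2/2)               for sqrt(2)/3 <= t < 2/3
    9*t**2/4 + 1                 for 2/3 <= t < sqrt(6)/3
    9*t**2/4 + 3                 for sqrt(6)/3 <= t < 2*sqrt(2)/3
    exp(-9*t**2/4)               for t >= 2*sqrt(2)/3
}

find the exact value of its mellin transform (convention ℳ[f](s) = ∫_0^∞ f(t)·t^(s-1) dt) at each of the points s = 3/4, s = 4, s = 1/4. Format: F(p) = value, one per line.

F(3/4) = 2**(3/8)*3**(1/4)*(-3344*3**(3/8) - 2128*2**(3/8) - 627*uppergamma(3/8, 2) + 627*2**(3/8)*uppergamma(3/8, 2) + 66 + 627*uppergamma(3/8, 1) + 5928*2**(3/4))/3762
F(4) = (96*E + 432 + 1075*exp(2))*exp(-2)/1944
F(1/4) = 2**(1/8)*3**(3/4)*(-2448*3**(1/8) - 1360*2**(1/8) - 153*uppergamma(1/8, 2) + 153*2**(1/8)*uppergamma(1/8, 2) + 18 + 153*uppergamma(1/8, 1) + 3944*2**(1/4))/918

invert the common scale on t to get t**4 on [0, sqrt(2)/2); exp(-2*t**2) on [sqrt(2)/2, 1); t**2 + 1 on [1, sqrt(6)/2); …
undo the power substitution: t**2 on [0, 1/2); exp(-2*t) on [1/2, 1); t + 1 on [1, 3/2); …
slice at sqrt(2)/3, 2/3, sqrt(6)/3, 2*sqrt(2)/3, transform all 5 pieces, and sum them
the [0, sqrt(2)/3) slice contributes ∫ 81*t**4/16·t^(s-1) dt
over [sqrt(2)/3, 2/3), the kernel integral of exp(-9*t**2/2) enters the sum
on [2/3, sqrt(6)/3): add ∫ (9*t**2/4 + 1)·t^(s-1) dt
∫ (9*t**2/4 + 3)·t^(s-1) over [sqrt(6)/3, 2*sqrt(2)/3)
for t in [2*sqrt(2)/3, ∞): the term is ∫ exp(-9*t**2/4)·t^(s-1)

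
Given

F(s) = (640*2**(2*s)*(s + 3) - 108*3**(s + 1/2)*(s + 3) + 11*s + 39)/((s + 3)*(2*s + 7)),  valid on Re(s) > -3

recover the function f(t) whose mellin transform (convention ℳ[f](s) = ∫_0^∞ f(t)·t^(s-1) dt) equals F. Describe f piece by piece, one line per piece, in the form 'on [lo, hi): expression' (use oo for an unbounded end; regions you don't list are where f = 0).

cuts at 1, 3: linearity sums the 3 kernel integrals
[0, 1) adds the kernel integral of 6*t**3
over [1, 3), the kernel integral of t**(7/2)/2 enters the sum
∫ 5*t**(7/2)/2·t^(s-1) over [3, 4)

on [0, 1): 6*t**3
on [1, 3): t**(7/2)/2
on [3, 4): 5*t**(7/2)/2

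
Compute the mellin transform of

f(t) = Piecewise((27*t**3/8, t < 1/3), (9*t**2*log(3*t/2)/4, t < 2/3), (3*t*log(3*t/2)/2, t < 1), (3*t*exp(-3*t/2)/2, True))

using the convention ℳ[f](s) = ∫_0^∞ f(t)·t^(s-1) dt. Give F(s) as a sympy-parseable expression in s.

peel off the common scale on t: t**3 on [0, 1/2); t**2*log(t) on [1/2, 1); t*log(t) on [1, 3/2); …
reversing the shared t-power: t**2 on [0, 1/2); t*log(t) on [1/2, 1); log(t) on [1, 3/2); …
split f at 1/3, 2/3, 1: ℳ[f](s) collects 4 kernel integrals
segment 0 to 1/3 holds 27*t**3/8; add its integral
the [1/3, 2/3) slice contributes ∫ 9*t**2*log(3*t/2)/4·t^(s-1) dt
the [2/3, 1) slice contributes ∫ 3*t*log(3*t/2)/2·t^(s-1) dt
∫ over [1, ∞) of 3*t*exp(-3*t/2)/2·t^(s-1) joins the sum

(8*2**s*(s + 1)**2*(s + 3)*(2*s + (s + 1)**2 + 3)*uppergamma(s + 1, 3/2) - 8*2**s*(s + 1)**2*(s + 3) + 8*2**s*(s + 3)*(2*s + (s + 1)**2 + 3) + 3**s*(s + 1)*(s + 3)*(-12*log(2) + 12*log(3))*(2*s + (s + 1)**2 + 3) - 12*3**s*(s + 3)*(2*s + (s + 1)**2 + 3) + (s + 1)**3*(s + 3)*log(4) + (s + 1)**2*(s + 3)*log(4) + 2*(s + 1)**2*(s + 3) + (s + 1)**2*(2*s + (s + 1)**2 + 3))/(8*3**s*(s + 1)**2*(s + 3)*(2*s + (s + 1)**2 + 3))
  Re(s) > -3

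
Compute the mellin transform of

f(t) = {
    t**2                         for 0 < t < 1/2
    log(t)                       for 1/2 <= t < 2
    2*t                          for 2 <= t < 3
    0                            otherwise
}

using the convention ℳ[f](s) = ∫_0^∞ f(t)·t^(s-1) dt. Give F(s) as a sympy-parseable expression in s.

(-16*2**(2*s)*s**2*(s + 2) + 4*2**(2*s)*s*(s + 1)*(s + 2)*log(2) - 4*2**(2*s)*(s + 1)*(s + 2) + 24*6**s*s**2*(s + 2) + s**2*(s + 1) + 4*s*(s + 1)*(s + 2)*log(2) + 4*(s + 1)*(s + 2))/(4*2**s*s**2*(s + 1)*(s + 2))
  Re(s) > -2

cuts at 1/2, 2: linearity sums the 3 kernel integrals
on [0, 1/2): add ∫ t**2·t^(s-1) dt
over [1/2, 2), the kernel integral of log(t) enters the sum
piece [2, 3): integrate 2*t against the kernel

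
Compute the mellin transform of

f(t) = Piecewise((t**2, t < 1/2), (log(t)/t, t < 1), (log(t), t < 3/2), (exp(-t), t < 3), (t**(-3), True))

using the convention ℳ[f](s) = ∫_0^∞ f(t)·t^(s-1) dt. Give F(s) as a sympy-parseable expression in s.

slice at 1/2, 1, 3/2, 3, transform all 5 pieces, and sum them
on [0, 1/2): add ∫ t**2·t^(s-1) dt
the [1/2, 1) slice contributes ∫ log(t)/t·t^(s-1) dt
[1, 3/2) adds the kernel integral of log(t)
over [3/2, 3), the kernel integral of exp(-t) enters the sum
between 3 and ∞ the integrand is t**(-3)·t^(s-1)

(108*2**s*s**2*(s - 3)*(s + 2)*(s**2 - 2*s + 1)*uppergamma(s, 3/2) - 108*2**s*s**2*(s - 3)*(s + 2)*(s**2 - 2*s + 1)*uppergamma(s, 3) - 108*2**s*s**2*(s - 3)*(s + 2) + 108*2**s*(s - 3)*(s + 2)*(s**2 - 2*s + 1) - 108*3**s*s*(s - 3)*(s + 2)*(s**2 - 2*s + 1)*log(2) + 108*3**s*s*(s - 3)*(s + 2)*(s**2 - 2*s + 1)*log(3) - 108*3**s*(s - 3)*(s + 2)*(s**2 - 2*s + 1) - 4*6**s*s**2*(s + 2)*(s**2 - 2*s + 1) + 216*s**3*(s - 3)*(s + 2)*log(2) - 216*s**2*(s - 3)*(s + 2)*log(2) + 216*s**2*(s - 3)*(s + 2) + 27*s**2*(s - 3)*(s**2 - 2*s + 1))/(108*2**s*s**2*(s - 3)*(s + 2)*(s**2 - 2*s + 1))
  -2 < Re(s) < 3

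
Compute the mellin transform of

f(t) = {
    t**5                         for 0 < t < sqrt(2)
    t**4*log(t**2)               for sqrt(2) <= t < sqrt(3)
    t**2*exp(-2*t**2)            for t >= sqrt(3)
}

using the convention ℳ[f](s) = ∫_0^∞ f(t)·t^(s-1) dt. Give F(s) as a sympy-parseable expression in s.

strip the shared t-power: t**3 on [0, sqrt(2)); t**2*log(t**2) on [sqrt(2), sqrt(3)); exp(-2*t**2) on [sqrt(3), ∞)
peel off the power substitution: t**(3/2) on [0, 2); t*log(t) on [2, 3); exp(-2*t) on [3, ∞)
summing 3 kernel integrals split by sqrt(2), sqrt(3) yields ℳ[f](s)
over [0, sqrt(2)), the kernel integral of t**5 enters the sum
segment sqrt(2) to sqrt(3) holds t**4*log(t**2); add its integral
for t in [sqrt(3), ∞): the term is ∫ t**2*exp(-2*t**2)·t^(s-1)

6**(-s/2 - 1)*(-12**(s/2 + 1)*(s + 2)*(s + 5)*log(2) - 2*12**(s/2 + 1)*(s + 5)*log(2) + 2*12**(s/2 + 1)*(s + 5) + 4*12**(s/2 + 1)*sqrt(2)*(s + (s + 2)**2/4 + 3) + 3*18**(s/2 + 1)*(s + 2)*(s + 5)*log(3)/2 - 3*18**(s/2 + 1)*(s + 5) + 3*18**(s/2 + 1)*(s + 5)*log(3) + 3**(s/2 + 1)*(s + 5)*(s + (s + 2)**2/4 + 3)*uppergamma(s/2 + 1, 6))/(2*(s + 5)*(s + (s + 2)**2/4 + 3))
  Re(s) > -5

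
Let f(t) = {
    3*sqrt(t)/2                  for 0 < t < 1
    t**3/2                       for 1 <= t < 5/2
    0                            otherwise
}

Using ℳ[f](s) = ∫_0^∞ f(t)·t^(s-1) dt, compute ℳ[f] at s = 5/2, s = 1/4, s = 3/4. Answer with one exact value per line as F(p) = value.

the 2 pieces separated at 1 each add one integral
∫ 3*sqrt(t)/2·t^(s-1) over [0, 1)
over [1, 5/2), the kernel integral of t**3/2 enters the sum

F(5/2) = 9/22 + 3125*sqrt(10)/704
F(1/4) = 24/13 + 125*2**(3/4)*5**(1/4)/104
F(3/4) = 16/15 + 25*2**(1/4)*5**(3/4)/24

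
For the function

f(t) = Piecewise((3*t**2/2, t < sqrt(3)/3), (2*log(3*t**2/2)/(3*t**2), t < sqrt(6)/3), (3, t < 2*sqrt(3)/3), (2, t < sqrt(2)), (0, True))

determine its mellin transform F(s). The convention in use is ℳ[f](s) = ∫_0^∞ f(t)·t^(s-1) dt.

undo the power substitution: 3*t/2 on [0, 1/3); 2*log(3*t/2)/(3*t) on [1/3, 2/3); 3 on [2/3, 4/3); …
back out the common scale on t: t on [0, 1/2); log(t)/t on [1/2, 1); 3 on [1, 2); …
treat the 4 regions marked off by sqrt(3)/3, sqrt(6)/3, 2*sqrt(3)/3 separately and sum
on [0, sqrt(3)/3) integrate f = 3*t**2/2 against the kernel
between sqrt(3)/3 and sqrt(6)/3 the integrand is 2*log(3*t**2/2)/(3*t**2)·t^(s-1)
∫ over [sqrt(6)/3, 2*sqrt(3)/3) of 3·t^(s-1) joins the sum
[2*sqrt(3)/3, sqrt(2)) adds the kernel integral of 2

(sqrt(3)/3)**s*(-4*2**(s/2)*s*(s + 2) - 6*2**(s/2)*(s + 2)*(s**2 - 4*s + 4) + 2*2**s*(s + 2)*(s**2 - 4*s + 4) + 4*6**(s/2)*(s + 2)*(s**2 - 4*s + 4) + 4*s**2*(s + 2)*log(2) - 8*s*(s + 2)*log(2) + 8*s*(s + 2) + s*(s**2 - 4*s + 4))/(2*s*(s + 2)*(s**2 - 4*s + 4))
  Re(s) > -2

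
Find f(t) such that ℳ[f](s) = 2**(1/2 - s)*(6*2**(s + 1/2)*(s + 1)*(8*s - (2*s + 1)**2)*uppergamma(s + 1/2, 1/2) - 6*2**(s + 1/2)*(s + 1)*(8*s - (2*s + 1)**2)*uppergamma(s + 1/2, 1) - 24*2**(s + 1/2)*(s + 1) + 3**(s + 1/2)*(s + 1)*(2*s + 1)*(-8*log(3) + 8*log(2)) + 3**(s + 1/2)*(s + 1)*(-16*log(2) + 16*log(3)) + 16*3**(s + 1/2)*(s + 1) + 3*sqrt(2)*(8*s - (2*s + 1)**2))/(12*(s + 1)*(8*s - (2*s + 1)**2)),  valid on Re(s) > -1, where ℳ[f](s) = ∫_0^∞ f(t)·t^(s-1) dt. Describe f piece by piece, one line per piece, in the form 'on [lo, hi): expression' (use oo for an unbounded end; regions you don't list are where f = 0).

on [0, 1/2): t
on [1/2, 1): sqrt(t)*exp(-t)
on [1, 3/2): log(t)/sqrt(t)

reversing the shared t-power: sqrt(t) on [0, 1/2); exp(-t) on [1/2, 1); log(t)/t on [1, 3/2)
integrate the 3 segments split at 1/2, 1, then add the results
segment [0, 1/2) carries t; integrate it
∫ sqrt(t)*exp(-t)·t^(s-1) over [1/2, 1)
on [1, 3/2): add ∫ log(t)/sqrt(t)·t^(s-1) dt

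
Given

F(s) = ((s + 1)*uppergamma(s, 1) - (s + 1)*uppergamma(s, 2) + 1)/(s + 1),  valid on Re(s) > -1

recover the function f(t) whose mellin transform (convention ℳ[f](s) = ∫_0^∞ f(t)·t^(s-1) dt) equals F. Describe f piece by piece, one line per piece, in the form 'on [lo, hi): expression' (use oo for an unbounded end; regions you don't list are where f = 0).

on [0, 1): t
on [1, 2): exp(-t)

summing 2 kernel integrals split by 1 yields ℳ[f](s)
segment 0 to 1 holds t; add its integral
on [1, 2): add ∫ exp(-t)·t^(s-1) dt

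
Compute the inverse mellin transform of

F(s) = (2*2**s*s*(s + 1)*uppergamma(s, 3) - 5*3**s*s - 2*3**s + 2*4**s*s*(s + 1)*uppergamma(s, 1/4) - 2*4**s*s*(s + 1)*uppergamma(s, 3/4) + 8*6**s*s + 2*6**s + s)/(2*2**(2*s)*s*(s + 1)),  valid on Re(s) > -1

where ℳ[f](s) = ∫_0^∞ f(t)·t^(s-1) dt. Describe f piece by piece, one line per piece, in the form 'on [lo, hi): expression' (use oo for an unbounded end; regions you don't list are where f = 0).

peel off the common scale on t: t on [0, 1/2); exp(-t/2) on [1/2, 3/2); t + 1 on [3/2, 3); …
along the cuts 1/4, 3/4, 3/2, ℳ[f](s) splits into 4 integrals
∫ 2*t·t^(s-1) over [0, 1/4)
segment [1/4, 3/4) carries exp(-t); integrate it
[3/4, 3/2) adds the kernel integral of (2*t + 1)
piece [3/2, ∞): integrate exp(-2*t) against the kernel

on [0, 1/4): 2*t
on [1/4, 3/4): exp(-t)
on [3/4, 3/2): 2*t + 1
on [3/2, oo): exp(-2*t)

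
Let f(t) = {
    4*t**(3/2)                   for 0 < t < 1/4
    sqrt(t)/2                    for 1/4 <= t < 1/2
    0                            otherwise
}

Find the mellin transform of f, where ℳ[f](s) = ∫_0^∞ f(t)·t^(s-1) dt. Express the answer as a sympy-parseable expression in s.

(2**(s + 1/2)*(2*s + 3) + 2*s - 1)/(2*2**(2*s)*(2*s + 1)*(2*s + 3))
  Re(s) > -3/2

strip the shared t-power: 4*t on [0, 1/4); 1/2 on [1/4, 1/2)
the common scale on t comes off first: 2*t on [0, 1/2); 1/2 on [1/2, 1)
undo the common scale on t: t on [0, 1); 1/2 on [1, 2)
along the cuts 1/4, ℳ[f](s) splits into 2 integrals
between 0 and 1/4 the integrand is 4*t**(3/2)·t^(s-1)
on [1/4, 1/2): add ∫ sqrt(t)/2·t^(s-1) dt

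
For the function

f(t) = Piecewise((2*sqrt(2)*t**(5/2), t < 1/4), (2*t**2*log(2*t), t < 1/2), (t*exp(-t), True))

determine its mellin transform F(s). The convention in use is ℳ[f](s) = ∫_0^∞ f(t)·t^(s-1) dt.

back out the shared t-power: 2*sqrt(2)*t**(7/2) on [0, 1/4); 2*t**3*log(2*t) on [1/4, 1/2); t**2*exp(-t) on [1/2, ∞)
reversing the shared t-power: 2*sqrt(2)*t**(3/2) on [0, 1/4); 2*t*log(2*t) on [1/4, 1/2); exp(-t) on [1/2, ∞)
reversing the common scale on t: t**(3/2) on [0, 1/2); t*log(t) on [1/2, 1); exp(-t/2) on [1, ∞)
cuts at 1/4, 1/2: linearity sums the 3 kernel integrals
on [0, 1/4) integrate f = 2*sqrt(2)*t**(5/2) against the kernel
piece [1/4, 1/2): integrate 2*t**2*log(2*t) against the kernel
between 1/2 and ∞ the integrand is t*exp(-t)·t^(s-1)

(8*2**(2*s)*(2*s + 5)*(2*s + (s + 1)**2 + 3)*uppergamma(s + 1, 1/2) - 4*2**s*(2*s + 5) + 2*s + (s + 1)*(2*s + 5)*log(2) + (2*s + 5)*log(2) + sqrt(2)*(2*s + (s + 1)**2 + 3) + 5)/(8*2**(2*s)*(2*s + 5)*(2*s + (s + 1)**2 + 3))
  Re(s) > -5/2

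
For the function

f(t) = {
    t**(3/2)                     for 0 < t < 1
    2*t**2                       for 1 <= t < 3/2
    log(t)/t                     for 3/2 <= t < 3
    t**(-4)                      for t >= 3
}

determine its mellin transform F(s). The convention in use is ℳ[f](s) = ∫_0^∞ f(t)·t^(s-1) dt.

slice at 1, 3/2, 3, transform all 4 pieces, and sum them
between 0 and 1 the integrand is t**(3/2)·t^(s-1)
for t in [1, 3/2): the term is ∫ 2*t**2·t^(s-1)
between 3/2 and 3 the integrand is log(t)/t·t^(s-1)
on [3, ∞): add ∫ t**(-4)·t^(s-1) dt

(324*2**s*(s - 4)*(s + 2)*(s**2 - 2*s + 1) - 324*2**s*(s - 4)*(2*s + 3)*(s**2 - 2*s + 1) - 108*3**s*s*(s - 4)*(s + 2)*(2*s + 3)*log(3) + 108*3**s*s*(s - 4)*(s + 2)*(2*s + 3)*log(2) - 108*3**s*(s - 4)*(s + 2)*(2*s + 3)*log(2) + 108*3**s*(s - 4)*(s + 2)*(2*s + 3) + 108*3**s*(s - 4)*(s + 2)*(2*s + 3)*log(3) + 729*3**s*(s - 4)*(2*s + 3)*(s**2 - 2*s + 1) + 54*6**s*s*(s - 4)*(s + 2)*(2*s + 3)*log(3) - 54*6**s*(s - 4)*(s + 2)*(2*s + 3)*log(3) - 54*6**s*(s - 4)*(s + 2)*(2*s + 3) - 2*6**s*(s + 2)*(2*s + 3)*(s**2 - 2*s + 1))/(162*2**s*(s - 4)*(s + 2)*(2*s + 3)*(s**2 - 2*s + 1))
  -3/2 < Re(s) < 4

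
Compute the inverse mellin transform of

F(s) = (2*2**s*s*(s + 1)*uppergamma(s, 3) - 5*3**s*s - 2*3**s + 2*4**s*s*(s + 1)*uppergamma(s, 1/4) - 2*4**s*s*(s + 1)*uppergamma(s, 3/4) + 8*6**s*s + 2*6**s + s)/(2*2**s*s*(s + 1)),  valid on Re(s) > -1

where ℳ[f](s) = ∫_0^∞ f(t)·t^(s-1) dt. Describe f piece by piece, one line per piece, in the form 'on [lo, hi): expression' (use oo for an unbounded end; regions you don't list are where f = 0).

on [0, 1/2): t
on [1/2, 3/2): exp(-t/2)
on [3/2, 3): t + 1
on [3, oo): exp(-t)

integrate the 4 segments split at 1/2, 3/2, 3, then add the results
between 0 and 1/2 the integrand is t·t^(s-1)
∫ exp(-t/2)·t^(s-1) over [1/2, 3/2)
[3/2, 3) adds the kernel integral of (t + 1)
for t in [3, ∞): the term is ∫ exp(-t)·t^(s-1)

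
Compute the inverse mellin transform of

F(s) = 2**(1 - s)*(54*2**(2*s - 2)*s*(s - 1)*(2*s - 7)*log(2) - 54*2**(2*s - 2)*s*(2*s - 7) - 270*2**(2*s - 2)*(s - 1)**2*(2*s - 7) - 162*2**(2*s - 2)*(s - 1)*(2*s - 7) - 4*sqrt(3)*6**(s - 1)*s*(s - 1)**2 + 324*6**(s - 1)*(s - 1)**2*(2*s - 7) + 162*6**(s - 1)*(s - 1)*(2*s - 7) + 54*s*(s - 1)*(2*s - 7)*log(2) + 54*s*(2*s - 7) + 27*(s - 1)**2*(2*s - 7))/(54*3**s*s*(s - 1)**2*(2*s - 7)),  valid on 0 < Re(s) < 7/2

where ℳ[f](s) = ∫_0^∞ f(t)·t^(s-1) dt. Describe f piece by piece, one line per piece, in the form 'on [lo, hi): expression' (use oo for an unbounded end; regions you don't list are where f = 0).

on [0, 1/6): 1
on [1/6, 2/3): log(3*t)/(3*t)
on [2/3, 1): (3*t + 3)/(3*t)
on [1, oo): sqrt(3)/(81*t**(7/2))

peel off the common scale on t: 1 on [0, 1/2); log(t)/t on [1/2, 2); (t + 3)/t on [2, 3); …
back out the shared t-power: t on [0, 1/2); log(t) on [1/2, 2); t + 3 on [2, 3); …
f breaks at 1/6, 2/3, 1 into 4 integrals to sum
∫ over [0, 1/6) of 1·t^(s-1) joins the sum
segment [1/6, 2/3) carries log(3*t)/(3*t); integrate it
the [2/3, 1) slice contributes ∫ (3*t + 3)/(3*t)·t^(s-1) dt
piece [1, ∞): integrate sqrt(3)/(81*t**(7/2)) against the kernel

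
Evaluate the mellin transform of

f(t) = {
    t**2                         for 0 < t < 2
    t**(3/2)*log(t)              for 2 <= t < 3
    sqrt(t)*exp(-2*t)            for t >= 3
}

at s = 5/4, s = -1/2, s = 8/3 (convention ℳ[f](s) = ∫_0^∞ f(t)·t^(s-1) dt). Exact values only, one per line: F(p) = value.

invert the shared t-power to get t**(3/2) on [0, 2); t*log(t) on [2, 3); exp(-2*t) on [3, ∞)
integrate the 3 segments split at 2, 3, then add the results
∫ over [0, 2) of t**2·t^(s-1) joins the sum
∫ over [2, 3) of t**(3/2)*log(t)·t^(s-1) joins the sum
between 3 and ∞ the integrand is sqrt(t)*exp(-2*t)·t^(s-1)

F(5/4) = -144*3**(3/4)/121 - 16*2**(3/4)*log(2)/11 + 2**(1/4)*uppergamma(7/4, 6)/4 + 64*2**(3/4)/121 + 32*2**(1/4)/13 + 36*3**(3/4)*log(3)/11
F(-1/2) = -1 - Ei(-6) + 4*sqrt(2)/3 + log(27/4)
F(8/3) = -2916*3**(1/6)/625 - 96*2**(1/6)*log(2)/25 + 2**(5/6)*uppergamma(19/6, 6)/16 + 576*2**(1/6)/625 + 24*2**(2/3)/7 + 486*3**(1/6)*log(3)/25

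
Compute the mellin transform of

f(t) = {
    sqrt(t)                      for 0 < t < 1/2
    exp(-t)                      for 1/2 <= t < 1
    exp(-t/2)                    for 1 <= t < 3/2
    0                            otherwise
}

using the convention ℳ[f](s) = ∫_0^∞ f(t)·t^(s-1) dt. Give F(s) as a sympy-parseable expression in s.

(2**s*(2*s + 1)*uppergamma(s, 1/2) - 2**s*(2*s + 1)*uppergamma(s, 1) + 4**s*(2*s + 1)*uppergamma(s, 1/2) - 4**s*(2*s + 1)*uppergamma(s, 3/4) + sqrt(2))/(2**s*(2*s + 1))
  Re(s) > -1/2

cuts at 1/2, 1: linearity sums the 3 kernel integrals
for t in [0, 1/2): the term is ∫ sqrt(t)·t^(s-1)
[1/2, 1) adds the kernel integral of exp(-t)
between 1 and 3/2 the integrand is exp(-t/2)·t^(s-1)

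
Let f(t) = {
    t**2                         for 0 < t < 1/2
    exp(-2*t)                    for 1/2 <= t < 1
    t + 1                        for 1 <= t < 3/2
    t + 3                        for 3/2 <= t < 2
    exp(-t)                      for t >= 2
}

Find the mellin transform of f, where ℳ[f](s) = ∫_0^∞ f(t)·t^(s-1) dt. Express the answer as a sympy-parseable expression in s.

(20*2**(2*s)*s*(s + 2) + 12*2**(2*s)*(s + 2) + 4*2**s*s*(s + 1)*(s + 2)*uppergamma(s, 2) - 8*2**s*s*(s + 2) - 4*2**s*(s + 2) - 8*3**s*s*(s + 2) - 8*3**s*(s + 2) + 4*s*(s + 1)*(s + 2)*uppergamma(s, 1) - 4*s*(s + 1)*(s + 2)*uppergamma(s, 2) + s*(s + 1))/(4*2**s*s*(s + 1)*(s + 2))
  Re(s) > -2

treat the 5 regions marked off by 1/2, 1, 3/2, 2 separately and sum
∫ t**2·t^(s-1) over [0, 1/2)
∫ over [1/2, 1) of exp(-2*t)·t^(s-1) joins the sum
∫ over [1, 3/2) of (t + 1)·t^(s-1) joins the sum
between 3/2 and 2 the integrand is (t + 3)·t^(s-1)
segment [2, ∞) carries exp(-t); integrate it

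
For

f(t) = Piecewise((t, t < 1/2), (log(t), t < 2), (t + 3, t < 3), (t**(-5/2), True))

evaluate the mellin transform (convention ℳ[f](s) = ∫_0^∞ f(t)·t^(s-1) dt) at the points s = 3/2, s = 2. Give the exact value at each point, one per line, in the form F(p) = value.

treat the 4 regions marked off by 1/2, 2, 3 separately and sum
∫ over [0, 1/2) of t·t^(s-1) joins the sum
on [1/2, 2): add ∫ log(t)·t^(s-1) dt
over [2, 3), the kernel integral of (t + 3) enters the sum
for t in [3, ∞): the term is ∫ t**(-5/2)·t^(s-1)

F(3/2) = sqrt(2)*(-1139 + 30*sqrt(2) + 270*log(2) + 864*sqrt(6))/180
F(2) = 2*sqrt(3)/3 + 17*log(2)/8 + 207/16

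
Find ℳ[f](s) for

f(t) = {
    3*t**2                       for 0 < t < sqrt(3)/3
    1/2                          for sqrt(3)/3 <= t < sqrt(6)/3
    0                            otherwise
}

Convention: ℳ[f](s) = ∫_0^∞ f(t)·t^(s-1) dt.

strip the power substitution: 3*t on [0, 1/3); 1/2 on [1/3, 2/3)
reversing the common scale on t: t on [0, 1); 1/2 on [1, 2)
the 2 pieces separated at sqrt(3)/3 each add one integral
the [0, sqrt(3)/3) slice contributes ∫ 3*t**2·t^(s-1) dt
the [sqrt(3)/3, sqrt(6)/3) slice contributes ∫ 1/2·t^(s-1) dt

(sqrt(3)/3)**s*(2**(s/2)*(s + 2) + s - 2)/(2*s*(s + 2))
  Re(s) > -2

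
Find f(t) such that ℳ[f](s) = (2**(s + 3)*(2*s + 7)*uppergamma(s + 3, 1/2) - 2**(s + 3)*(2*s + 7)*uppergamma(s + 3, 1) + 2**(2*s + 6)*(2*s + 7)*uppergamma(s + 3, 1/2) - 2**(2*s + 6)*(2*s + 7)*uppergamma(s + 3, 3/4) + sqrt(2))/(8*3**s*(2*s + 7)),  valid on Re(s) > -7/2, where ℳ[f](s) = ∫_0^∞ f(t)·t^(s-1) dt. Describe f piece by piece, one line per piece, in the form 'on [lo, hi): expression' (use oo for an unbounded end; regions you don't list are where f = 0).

on [0, 1/3): 27*sqrt(6)*t**(7/2)/16
on [1/3, 2/3): 27*t**3*exp(-3*t/2)/8
on [2/3, 1): 27*t**3*exp(-3*t/4)/8

undo the common scale on t: t**(7/2) on [0, 1/2); t**3*exp(-t) on [1/2, 1); t**3*exp(-t/2) on [1, 3/2)
peel off the shared t-power: t**(5/2) on [0, 1/2); t**2*exp(-t) on [1/2, 1); t**2*exp(-t/2) on [1, 3/2)
peel off the shared t-power: sqrt(t) on [0, 1/2); exp(-t) on [1/2, 1); exp(-t/2) on [1, 3/2)
breakpoints 1/3, 2/3: one integral from each of the 3 segments
segment [0, 1/3) carries 27*sqrt(6)*t**(7/2)/16; integrate it
segment 1/3 to 2/3 holds 27*t**3*exp(-3*t/2)/8; add its integral
the [2/3, 1) slice contributes ∫ 27*t**3*exp(-3*t/4)/8·t^(s-1) dt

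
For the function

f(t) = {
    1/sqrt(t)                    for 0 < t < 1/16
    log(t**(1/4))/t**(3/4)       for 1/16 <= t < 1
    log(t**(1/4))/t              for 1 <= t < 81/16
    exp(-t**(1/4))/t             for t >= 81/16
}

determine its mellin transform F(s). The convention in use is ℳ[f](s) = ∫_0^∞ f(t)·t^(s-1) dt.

2**(4 - 4*s)*(64*2**(4*s - 4)*(s - 1)**2*(4*s - 2)*(8*s + 16*(s - 1)**2 - 7)*uppergamma(4*s - 4, 3/2) - 64*2**(4*s - 4)*(s - 1)**2*(4*s - 2) + 4*2**(4*s - 4)*(4*s - 2)*(8*s + 16*(s - 1)**2 - 7) - 16*3**(4*s - 4)*(s - 1)*(4*s - 2)*(8*s + 16*(s - 1)**2 - 7)*log(2) + 16*3**(4*s - 4)*(s - 1)*(4*s - 2)*(8*s + 16*(s - 1)**2 - 7)*log(3) - 4*3**(4*s - 4)*(4*s - 2)*(8*s + 16*(s - 1)**2 - 7) + 128*(s - 1)**3*(4*s - 2)*log(2) + 32*(s - 1)**2*(4*s - 2)*log(2) + 32*(s - 1)**2*(4*s - 2) + 16*(s - 1)**2*(8*s + 16*(s - 1)**2 - 7))/(16*(s - 1)**2*(4*s - 2)*(8*s + 16*(s - 1)**2 - 7))
  Re(s) > 1/2

reversing the shared t-power: sqrt(t) on [0, 1/16); t**(1/4)*log(t**(1/4)) on [1/16, 1); log(t**(1/4)) on [1, 81/16); …
remove the power substitution first: t on [0, 1/4); sqrt(t)*log(sqrt(t)) on [1/4, 1); log(sqrt(t)) on [1, 9/4); …
back out the power substitution: t**2 on [0, 1/2); t*log(t) on [1/2, 1); log(t) on [1, 3/2); …
the 4 pieces separated at 1/16, 1, 81/16 each add one integral
piece [0, 1/16): integrate 1/sqrt(t) against the kernel
on [1/16, 1) integrate f = log(t**(1/4))/t**(3/4) against the kernel
segment 1 to 81/16 holds log(t**(1/4))/t; add its integral
piece [81/16, ∞): integrate exp(-t**(1/4))/t against the kernel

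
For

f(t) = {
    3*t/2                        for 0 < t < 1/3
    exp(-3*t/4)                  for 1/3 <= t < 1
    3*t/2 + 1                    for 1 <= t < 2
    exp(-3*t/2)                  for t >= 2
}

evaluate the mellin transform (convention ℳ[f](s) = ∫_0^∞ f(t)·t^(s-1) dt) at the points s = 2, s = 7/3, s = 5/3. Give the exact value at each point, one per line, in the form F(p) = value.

peel off the common scale on t: t on [0, 1/2); exp(-t/2) on [1/2, 3/2); t + 1 on [3/2, 3); …
summing 4 kernel integrals split by 1/3, 1, 2 yields ℳ[f](s)
for t in [0, 1/3): the term is ∫ 3*t/2·t^(s-1)
segment 1/3 to 1 holds exp(-3*t/4); add its integral
segment 1 to 2 holds (3*t/2 + 1); add its integral
[2, ∞) adds the kernel integral of exp(-3*t/2)

F(2) = -28*exp(-3/4)/9 + 16*exp(-3)/9 + 20*exp(-1/4)/9 + 271/54
F(7/3) = 3**(2/3)*(-2240*2**(2/3)*uppergamma(7/3, 3/4) - 1107*3**(1/3) + 21 + 560*2**(1/3)*uppergamma(7/3, 3) + 2240*2**(2/3)*uppergamma(7/3, 1/4) + 6696*6**(1/3))/3780
F(5/3) = 3**(1/3)*(-279*3**(2/3) - 640*2**(1/3)*uppergamma(5/3, 3/4) + 15 + 160*2**(2/3)*uppergamma(5/3, 3) + 640*2**(1/3)*uppergamma(5/3, 1/4) + 828*6**(2/3))/720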